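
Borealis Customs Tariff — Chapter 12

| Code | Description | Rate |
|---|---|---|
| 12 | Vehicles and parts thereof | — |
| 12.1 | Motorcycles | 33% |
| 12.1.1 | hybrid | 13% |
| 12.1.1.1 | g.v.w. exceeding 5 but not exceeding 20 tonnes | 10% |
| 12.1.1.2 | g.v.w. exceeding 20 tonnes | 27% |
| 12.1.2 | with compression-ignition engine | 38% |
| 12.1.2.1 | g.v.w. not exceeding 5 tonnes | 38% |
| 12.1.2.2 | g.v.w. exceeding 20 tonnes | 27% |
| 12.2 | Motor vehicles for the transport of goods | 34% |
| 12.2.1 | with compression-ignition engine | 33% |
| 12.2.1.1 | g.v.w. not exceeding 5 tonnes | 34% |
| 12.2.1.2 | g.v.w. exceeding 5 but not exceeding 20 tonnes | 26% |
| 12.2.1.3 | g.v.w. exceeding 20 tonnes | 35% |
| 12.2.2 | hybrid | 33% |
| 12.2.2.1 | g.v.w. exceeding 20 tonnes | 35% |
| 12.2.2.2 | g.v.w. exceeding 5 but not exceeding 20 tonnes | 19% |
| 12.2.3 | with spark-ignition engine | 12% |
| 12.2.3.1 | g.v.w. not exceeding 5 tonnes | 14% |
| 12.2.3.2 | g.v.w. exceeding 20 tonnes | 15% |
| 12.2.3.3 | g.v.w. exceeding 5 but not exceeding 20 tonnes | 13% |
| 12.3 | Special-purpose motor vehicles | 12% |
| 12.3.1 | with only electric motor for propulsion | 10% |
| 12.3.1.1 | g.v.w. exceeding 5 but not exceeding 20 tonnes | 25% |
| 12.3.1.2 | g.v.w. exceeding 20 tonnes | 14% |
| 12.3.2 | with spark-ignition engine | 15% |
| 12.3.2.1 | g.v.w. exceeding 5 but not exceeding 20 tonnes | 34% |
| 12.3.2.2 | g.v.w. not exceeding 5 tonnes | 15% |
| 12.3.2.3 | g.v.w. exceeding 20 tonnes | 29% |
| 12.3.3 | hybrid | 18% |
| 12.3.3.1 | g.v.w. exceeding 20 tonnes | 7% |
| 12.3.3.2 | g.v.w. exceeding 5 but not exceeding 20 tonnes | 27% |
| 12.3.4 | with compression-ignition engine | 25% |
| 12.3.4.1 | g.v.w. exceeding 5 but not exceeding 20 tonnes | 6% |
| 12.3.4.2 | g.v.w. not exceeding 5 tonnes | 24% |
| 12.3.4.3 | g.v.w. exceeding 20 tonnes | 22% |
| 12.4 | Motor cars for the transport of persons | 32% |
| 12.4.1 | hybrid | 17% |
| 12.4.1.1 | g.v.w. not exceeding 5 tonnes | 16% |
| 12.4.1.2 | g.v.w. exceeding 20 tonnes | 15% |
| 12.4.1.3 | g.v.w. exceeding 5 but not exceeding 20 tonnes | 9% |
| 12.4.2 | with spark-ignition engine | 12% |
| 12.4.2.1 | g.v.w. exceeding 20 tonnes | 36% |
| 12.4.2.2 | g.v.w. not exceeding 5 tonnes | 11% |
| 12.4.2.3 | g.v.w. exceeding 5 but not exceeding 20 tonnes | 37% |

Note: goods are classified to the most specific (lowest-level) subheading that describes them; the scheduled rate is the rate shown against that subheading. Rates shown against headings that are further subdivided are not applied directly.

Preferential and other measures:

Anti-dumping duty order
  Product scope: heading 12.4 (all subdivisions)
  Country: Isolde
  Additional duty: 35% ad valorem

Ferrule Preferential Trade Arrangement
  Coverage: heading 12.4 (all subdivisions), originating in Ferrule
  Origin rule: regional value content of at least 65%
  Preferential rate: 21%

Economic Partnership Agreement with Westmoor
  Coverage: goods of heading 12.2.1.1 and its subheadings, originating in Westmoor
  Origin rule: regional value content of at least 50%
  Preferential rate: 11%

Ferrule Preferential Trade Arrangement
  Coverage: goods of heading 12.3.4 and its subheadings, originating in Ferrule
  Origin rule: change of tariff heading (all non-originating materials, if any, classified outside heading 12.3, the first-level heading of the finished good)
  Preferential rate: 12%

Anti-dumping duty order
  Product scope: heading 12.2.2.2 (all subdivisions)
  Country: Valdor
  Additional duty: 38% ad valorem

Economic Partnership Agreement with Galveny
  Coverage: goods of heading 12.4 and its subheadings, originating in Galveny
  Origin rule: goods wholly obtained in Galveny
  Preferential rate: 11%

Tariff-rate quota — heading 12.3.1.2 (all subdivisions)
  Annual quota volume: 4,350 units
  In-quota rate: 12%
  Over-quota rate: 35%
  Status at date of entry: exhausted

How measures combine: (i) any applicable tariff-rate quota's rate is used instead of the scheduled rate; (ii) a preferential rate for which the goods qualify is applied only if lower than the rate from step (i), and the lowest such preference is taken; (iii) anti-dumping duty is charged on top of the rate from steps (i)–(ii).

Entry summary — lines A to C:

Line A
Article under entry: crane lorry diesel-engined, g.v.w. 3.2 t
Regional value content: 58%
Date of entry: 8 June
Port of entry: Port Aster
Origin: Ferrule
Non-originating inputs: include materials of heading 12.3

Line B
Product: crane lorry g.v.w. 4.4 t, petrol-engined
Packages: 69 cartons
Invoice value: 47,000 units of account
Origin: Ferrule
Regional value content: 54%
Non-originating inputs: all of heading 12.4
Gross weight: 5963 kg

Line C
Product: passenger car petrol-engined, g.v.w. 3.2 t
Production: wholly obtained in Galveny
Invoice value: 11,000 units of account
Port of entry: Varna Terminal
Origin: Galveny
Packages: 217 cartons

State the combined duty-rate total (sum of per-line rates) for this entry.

Line A: crane lorry → 12.3; diesel-engined → 12.3.4; g.v.w. 3.2 t → 12.3.4.2. Scheduled 24%. Ferrule agreement on 12.4: 12.3.4.2 not covered; Ferrule agreement on 12.3.4: CTH not met. → 24%.
Line B: crane lorry → 12.3; petrol-engined → 12.3.2; g.v.w. 4.4 t → 12.3.2.2. Scheduled 15%. Ferrule agreement on 12.4: 12.3.2.2 not covered; Ferrule agreement on 12.3.4: 12.3.2.2 not covered. → 15%.
Line C: passenger car → 12.4; petrol-engined → 12.4.2; g.v.w. 3.2 t → 12.4.2.2. Scheduled 11%. Galveny agreement on 12.4: wholly obtained → 11% available; preference 11% not lower than 11% → no reduction. → 11%.
Sum: 24% + 15% + 11% = 50%.

50%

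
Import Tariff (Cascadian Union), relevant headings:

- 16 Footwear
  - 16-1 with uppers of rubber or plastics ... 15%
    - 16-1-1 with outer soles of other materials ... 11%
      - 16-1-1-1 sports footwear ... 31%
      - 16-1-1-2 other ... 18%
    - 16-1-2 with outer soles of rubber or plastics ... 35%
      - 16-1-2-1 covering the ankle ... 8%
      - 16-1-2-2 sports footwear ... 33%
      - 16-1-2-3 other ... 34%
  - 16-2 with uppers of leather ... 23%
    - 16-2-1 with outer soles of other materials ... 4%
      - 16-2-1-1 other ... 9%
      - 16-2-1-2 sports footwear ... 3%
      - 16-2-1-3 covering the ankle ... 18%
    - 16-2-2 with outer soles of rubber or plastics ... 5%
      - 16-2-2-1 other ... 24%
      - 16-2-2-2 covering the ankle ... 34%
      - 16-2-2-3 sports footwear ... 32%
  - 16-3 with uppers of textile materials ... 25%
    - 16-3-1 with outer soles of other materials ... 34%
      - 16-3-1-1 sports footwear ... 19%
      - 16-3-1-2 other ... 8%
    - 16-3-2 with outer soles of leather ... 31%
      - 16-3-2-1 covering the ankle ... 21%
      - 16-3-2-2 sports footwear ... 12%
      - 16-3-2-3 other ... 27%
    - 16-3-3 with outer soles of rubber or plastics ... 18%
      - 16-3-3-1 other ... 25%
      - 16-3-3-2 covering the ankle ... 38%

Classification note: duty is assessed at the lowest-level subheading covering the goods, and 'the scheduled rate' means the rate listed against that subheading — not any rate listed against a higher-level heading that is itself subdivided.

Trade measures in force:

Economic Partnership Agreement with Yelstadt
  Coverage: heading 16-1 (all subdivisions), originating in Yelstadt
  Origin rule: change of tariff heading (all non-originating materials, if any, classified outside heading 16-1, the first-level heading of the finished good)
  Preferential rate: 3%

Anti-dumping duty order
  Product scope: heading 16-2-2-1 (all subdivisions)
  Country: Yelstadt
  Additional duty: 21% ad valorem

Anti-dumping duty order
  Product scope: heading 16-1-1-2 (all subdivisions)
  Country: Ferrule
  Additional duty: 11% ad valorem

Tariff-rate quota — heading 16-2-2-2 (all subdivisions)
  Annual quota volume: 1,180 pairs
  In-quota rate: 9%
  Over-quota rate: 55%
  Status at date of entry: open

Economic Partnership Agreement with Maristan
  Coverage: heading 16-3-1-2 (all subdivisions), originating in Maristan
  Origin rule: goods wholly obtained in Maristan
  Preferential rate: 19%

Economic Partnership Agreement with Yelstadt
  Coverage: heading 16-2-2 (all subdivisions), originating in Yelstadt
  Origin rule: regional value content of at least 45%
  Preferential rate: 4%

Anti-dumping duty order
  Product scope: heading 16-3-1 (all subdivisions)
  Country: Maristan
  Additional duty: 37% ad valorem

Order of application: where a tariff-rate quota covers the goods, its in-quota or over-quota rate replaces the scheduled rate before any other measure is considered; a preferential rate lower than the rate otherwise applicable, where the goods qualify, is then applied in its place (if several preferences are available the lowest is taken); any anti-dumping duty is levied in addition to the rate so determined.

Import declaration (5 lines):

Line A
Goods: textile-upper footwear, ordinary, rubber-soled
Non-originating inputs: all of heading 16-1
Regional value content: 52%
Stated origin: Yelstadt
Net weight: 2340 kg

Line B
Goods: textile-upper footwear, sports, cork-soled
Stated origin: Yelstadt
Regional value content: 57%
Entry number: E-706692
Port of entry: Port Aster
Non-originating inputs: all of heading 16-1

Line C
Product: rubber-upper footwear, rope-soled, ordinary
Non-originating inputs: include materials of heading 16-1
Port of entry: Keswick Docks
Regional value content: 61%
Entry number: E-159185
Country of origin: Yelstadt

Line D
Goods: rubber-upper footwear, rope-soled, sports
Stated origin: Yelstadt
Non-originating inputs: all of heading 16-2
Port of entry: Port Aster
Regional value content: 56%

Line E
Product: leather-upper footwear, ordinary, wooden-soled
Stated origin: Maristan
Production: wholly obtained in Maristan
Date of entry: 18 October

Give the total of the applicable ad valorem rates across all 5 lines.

74%

Line A: textile-upper → 16-3; rubber-soled → 16-3-3; ordinary → 16-3-3-1. Scheduled 25%. Yelstadt agreement on 16-1: 16-3-3-1 not covered; Yelstadt agreement on 16-2-2: 16-3-3-1 not covered. → 25%.
Line B: textile-upper → 16-3; cork-soled → 16-3-1; sports → 16-3-1-1. Scheduled 19%. Yelstadt agreement on 16-1: 16-3-1-1 not covered; Yelstadt agreement on 16-2-2: 16-3-1-1 not covered. → 19%.
Line C: rubber-upper → 16-1; rope-soled → 16-1-1; ordinary → 16-1-1-2. Scheduled 18%. Yelstadt agreement on 16-1: CTH not met; Yelstadt agreement on 16-2-2: 16-1-1-2 not covered. → 18%.
Line D: rubber-upper → 16-1; rope-soled → 16-1-1; sports → 16-1-1-1. Scheduled 31%. Yelstadt agreement on 16-1: CTH met → 3% available; Yelstadt agreement on 16-2-2: 16-1-1-1 not covered; preferential 3%. → 3%.
Line E: leather-upper → 16-2; wooden-soled → 16-2-1; ordinary → 16-2-1-1. Scheduled 9%. Maristan agreement on 16-3-1-2: 16-2-1-1 not covered. → 9%.
Sum: 25% + 19% + 18% + 3% + 9% = 74%.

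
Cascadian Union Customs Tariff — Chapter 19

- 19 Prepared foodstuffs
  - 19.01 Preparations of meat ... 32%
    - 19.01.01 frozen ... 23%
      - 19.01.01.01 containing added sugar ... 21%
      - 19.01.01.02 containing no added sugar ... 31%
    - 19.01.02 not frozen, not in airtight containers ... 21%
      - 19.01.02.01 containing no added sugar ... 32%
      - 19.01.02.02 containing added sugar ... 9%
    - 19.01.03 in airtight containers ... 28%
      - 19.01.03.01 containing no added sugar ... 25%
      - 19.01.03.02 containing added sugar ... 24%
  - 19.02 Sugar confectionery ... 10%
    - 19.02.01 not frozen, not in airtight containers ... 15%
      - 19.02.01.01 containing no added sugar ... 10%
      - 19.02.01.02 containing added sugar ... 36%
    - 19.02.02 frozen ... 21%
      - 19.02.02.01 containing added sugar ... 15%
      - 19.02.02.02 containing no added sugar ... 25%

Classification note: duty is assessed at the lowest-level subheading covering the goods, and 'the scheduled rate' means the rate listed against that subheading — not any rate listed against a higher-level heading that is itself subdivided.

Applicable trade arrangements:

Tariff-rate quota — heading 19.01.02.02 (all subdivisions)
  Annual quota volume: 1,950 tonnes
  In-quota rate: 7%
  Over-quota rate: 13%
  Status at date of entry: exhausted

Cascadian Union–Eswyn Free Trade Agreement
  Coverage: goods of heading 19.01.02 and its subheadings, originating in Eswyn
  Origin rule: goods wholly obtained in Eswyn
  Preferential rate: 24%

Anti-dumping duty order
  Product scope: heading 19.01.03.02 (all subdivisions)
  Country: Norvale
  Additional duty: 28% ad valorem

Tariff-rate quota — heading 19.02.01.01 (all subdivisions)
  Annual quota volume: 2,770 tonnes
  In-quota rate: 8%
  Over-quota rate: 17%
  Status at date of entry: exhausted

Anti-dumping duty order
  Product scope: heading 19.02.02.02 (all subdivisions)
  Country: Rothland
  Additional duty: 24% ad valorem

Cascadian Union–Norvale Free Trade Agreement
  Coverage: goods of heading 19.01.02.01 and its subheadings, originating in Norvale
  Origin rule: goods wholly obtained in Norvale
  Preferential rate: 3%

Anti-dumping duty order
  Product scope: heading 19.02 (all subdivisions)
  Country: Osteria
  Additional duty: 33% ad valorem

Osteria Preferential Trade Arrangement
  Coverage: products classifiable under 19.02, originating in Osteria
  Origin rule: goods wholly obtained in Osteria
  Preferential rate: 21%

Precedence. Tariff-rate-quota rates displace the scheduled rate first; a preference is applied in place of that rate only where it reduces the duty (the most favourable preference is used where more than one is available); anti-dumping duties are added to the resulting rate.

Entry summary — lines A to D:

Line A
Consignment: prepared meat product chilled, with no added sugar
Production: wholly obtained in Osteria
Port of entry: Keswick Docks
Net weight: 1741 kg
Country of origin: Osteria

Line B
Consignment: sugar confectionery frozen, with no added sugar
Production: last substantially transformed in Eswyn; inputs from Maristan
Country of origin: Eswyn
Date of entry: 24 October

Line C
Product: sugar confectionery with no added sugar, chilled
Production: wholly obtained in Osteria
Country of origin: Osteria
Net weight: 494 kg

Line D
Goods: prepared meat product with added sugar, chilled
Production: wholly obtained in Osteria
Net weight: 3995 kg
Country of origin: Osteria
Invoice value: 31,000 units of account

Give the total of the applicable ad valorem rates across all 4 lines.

120%

Line A: prepared meat product → 19.01; chilled → 19.01.02; with no added sugar → 19.01.02.01. Scheduled 32%. Osteria agreement on 19.02: 19.01.02.01 not covered. → 32%.
Line B: sugar confectionery → 19.02; frozen → 19.02.02; with no added sugar → 19.02.02.02. Scheduled 25%. Eswyn agreement on 19.01.02: 19.02.02.02 not covered. → 25%.
Line C: sugar confectionery → 19.02; chilled → 19.02.01; with no added sugar → 19.02.01.01. Scheduled 10%. quota on 19.02.01.01 exhausted → over-quota 17%; Osteria agreement on 19.02: wholly obtained → 21% available; preference 21% not lower than 17% → no reduction; anti-dumping (Osteria, 19.02): +33%; total 17% + 33% = 50%. → 50%.
Line D: prepared meat product → 19.01; chilled → 19.01.02; with added sugar → 19.01.02.02. Scheduled 9%. quota on 19.01.02.02 exhausted → over-quota 13%; Osteria agreement on 19.02: 19.01.02.02 not covered. → 13%.
Sum: 32% + 25% + 50% + 13% = 120%.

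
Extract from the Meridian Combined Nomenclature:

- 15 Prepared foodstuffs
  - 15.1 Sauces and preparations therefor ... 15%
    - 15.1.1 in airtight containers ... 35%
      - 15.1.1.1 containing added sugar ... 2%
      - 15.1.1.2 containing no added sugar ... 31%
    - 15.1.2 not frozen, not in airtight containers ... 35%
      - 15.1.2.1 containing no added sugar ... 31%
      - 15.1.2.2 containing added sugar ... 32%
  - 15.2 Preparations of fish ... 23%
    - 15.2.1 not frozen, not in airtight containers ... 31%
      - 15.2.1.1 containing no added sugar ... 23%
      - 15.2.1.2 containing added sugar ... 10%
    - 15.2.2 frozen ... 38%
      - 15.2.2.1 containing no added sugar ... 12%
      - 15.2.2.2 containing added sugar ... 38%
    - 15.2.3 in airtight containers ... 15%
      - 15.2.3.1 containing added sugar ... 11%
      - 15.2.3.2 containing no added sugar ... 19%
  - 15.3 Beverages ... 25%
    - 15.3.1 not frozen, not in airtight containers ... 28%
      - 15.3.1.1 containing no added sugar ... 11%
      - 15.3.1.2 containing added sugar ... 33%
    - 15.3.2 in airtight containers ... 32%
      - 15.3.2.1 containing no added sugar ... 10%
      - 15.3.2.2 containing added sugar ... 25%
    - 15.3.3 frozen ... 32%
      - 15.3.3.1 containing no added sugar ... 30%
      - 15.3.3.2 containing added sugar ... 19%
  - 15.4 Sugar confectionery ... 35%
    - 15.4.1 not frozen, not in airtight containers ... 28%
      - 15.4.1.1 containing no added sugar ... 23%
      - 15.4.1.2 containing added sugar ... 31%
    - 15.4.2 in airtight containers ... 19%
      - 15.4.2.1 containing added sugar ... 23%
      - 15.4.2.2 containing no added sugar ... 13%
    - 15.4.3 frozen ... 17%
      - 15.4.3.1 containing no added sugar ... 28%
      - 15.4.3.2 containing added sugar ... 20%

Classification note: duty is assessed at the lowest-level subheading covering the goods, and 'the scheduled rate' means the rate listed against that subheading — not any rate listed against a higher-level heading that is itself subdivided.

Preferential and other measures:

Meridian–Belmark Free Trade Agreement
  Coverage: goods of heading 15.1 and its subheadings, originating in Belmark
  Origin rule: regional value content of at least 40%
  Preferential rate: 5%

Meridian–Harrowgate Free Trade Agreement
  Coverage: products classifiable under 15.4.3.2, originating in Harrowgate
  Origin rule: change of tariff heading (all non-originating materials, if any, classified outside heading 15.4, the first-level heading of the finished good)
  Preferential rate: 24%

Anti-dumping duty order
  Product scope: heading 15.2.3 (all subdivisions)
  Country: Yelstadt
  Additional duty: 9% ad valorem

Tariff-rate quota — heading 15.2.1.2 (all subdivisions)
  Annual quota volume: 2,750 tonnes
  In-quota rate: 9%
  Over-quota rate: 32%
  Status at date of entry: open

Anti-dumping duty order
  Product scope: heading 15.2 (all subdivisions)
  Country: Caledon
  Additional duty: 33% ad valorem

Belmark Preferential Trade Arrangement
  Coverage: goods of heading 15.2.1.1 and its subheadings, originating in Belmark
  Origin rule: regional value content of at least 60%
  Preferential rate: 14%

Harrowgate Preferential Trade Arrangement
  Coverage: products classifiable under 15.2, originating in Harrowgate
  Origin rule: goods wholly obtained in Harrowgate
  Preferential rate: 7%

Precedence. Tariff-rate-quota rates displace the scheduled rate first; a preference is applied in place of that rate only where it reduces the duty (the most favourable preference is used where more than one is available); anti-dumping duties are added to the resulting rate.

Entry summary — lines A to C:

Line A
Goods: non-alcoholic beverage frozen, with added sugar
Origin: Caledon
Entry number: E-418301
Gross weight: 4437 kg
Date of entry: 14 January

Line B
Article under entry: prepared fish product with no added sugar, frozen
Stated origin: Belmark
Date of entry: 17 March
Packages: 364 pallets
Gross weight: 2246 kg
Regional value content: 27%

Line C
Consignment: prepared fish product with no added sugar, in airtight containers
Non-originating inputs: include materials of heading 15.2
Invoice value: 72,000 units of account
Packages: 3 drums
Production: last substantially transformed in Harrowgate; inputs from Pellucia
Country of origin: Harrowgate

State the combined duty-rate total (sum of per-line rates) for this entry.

Line A: non-alcoholic beverage → 15.3; frozen → 15.3.3; with added sugar → 15.3.3.2. Scheduled 19%. No special measure applies. → 19%.
Line B: prepared fish product → 15.2; frozen → 15.2.2; with no added sugar → 15.2.2.1. Scheduled 12%. Belmark agreement on 15.1: 15.2.2.1 not covered; Belmark agreement on 15.2.1.1: 15.2.2.1 not covered. → 12%.
Line C: prepared fish product → 15.2; in airtight containers → 15.2.3; with no added sugar → 15.2.3.2. Scheduled 19%. Harrowgate agreement on 15.4.3.2: 15.2.3.2 not covered; Harrowgate agreement on 15.2: not wholly obtained. → 19%.
Sum: 19% + 12% + 19% = 50%.

50%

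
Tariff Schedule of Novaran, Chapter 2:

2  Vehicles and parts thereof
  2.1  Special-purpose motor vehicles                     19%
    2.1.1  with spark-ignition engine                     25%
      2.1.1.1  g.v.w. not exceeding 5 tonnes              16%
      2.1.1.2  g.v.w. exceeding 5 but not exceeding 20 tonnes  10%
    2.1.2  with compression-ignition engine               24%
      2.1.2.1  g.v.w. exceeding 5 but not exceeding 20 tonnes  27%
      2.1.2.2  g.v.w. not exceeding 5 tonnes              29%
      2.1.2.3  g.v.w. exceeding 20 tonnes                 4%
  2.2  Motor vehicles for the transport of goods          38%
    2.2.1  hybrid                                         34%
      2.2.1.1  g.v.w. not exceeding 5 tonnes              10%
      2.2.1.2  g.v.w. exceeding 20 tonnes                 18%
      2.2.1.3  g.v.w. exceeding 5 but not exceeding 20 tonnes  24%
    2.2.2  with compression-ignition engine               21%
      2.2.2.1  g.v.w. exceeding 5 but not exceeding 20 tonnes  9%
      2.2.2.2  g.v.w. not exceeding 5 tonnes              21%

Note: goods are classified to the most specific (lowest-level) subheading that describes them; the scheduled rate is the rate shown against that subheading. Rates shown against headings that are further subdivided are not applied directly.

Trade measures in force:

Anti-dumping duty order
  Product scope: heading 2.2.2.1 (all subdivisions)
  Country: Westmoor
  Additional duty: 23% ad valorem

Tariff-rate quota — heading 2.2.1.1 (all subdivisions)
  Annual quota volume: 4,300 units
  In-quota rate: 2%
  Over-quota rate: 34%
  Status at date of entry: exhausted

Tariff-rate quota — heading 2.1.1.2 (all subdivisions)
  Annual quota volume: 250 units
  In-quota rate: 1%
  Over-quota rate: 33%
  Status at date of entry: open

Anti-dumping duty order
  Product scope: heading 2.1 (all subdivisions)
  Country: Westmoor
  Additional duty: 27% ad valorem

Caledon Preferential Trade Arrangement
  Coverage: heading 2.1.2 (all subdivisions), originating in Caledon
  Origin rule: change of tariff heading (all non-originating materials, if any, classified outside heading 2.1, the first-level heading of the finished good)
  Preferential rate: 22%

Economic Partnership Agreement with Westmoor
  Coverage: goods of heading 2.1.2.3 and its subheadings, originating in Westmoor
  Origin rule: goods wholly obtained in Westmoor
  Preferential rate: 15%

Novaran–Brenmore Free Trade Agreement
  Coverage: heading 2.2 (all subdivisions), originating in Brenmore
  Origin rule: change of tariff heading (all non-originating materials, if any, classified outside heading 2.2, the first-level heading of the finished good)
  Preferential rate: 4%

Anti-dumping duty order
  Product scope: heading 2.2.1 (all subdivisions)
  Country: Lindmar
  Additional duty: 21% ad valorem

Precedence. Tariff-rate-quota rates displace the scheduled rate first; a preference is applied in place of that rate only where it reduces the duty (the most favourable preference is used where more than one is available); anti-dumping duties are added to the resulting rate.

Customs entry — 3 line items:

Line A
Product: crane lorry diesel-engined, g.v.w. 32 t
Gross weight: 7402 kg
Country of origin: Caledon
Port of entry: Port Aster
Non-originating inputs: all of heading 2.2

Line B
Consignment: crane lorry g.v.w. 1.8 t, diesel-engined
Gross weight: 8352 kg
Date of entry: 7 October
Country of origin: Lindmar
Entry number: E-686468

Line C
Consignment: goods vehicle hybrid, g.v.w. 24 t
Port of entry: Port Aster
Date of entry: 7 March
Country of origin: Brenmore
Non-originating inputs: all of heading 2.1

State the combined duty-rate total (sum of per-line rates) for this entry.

37%

Line A: crane lorry → 2.1; diesel-engined → 2.1.2; g.v.w. 32 t → 2.1.2.3. Scheduled 4%. Caledon agreement on 2.1.2: CTH met → 22% available; preference 22% not lower than 4% → no reduction. → 4%.
Line B: crane lorry → 2.1; diesel-engined → 2.1.2; g.v.w. 1.8 t → 2.1.2.2. Scheduled 29%. No special measure applies. → 29%.
Line C: goods vehicle → 2.2; hybrid → 2.2.1; g.v.w. 24 t → 2.2.1.2. Scheduled 18%. Brenmore agreement on 2.2: CTH met → 4% available; preferential 4%. → 4%.
Sum: 4% + 29% + 4% = 37%.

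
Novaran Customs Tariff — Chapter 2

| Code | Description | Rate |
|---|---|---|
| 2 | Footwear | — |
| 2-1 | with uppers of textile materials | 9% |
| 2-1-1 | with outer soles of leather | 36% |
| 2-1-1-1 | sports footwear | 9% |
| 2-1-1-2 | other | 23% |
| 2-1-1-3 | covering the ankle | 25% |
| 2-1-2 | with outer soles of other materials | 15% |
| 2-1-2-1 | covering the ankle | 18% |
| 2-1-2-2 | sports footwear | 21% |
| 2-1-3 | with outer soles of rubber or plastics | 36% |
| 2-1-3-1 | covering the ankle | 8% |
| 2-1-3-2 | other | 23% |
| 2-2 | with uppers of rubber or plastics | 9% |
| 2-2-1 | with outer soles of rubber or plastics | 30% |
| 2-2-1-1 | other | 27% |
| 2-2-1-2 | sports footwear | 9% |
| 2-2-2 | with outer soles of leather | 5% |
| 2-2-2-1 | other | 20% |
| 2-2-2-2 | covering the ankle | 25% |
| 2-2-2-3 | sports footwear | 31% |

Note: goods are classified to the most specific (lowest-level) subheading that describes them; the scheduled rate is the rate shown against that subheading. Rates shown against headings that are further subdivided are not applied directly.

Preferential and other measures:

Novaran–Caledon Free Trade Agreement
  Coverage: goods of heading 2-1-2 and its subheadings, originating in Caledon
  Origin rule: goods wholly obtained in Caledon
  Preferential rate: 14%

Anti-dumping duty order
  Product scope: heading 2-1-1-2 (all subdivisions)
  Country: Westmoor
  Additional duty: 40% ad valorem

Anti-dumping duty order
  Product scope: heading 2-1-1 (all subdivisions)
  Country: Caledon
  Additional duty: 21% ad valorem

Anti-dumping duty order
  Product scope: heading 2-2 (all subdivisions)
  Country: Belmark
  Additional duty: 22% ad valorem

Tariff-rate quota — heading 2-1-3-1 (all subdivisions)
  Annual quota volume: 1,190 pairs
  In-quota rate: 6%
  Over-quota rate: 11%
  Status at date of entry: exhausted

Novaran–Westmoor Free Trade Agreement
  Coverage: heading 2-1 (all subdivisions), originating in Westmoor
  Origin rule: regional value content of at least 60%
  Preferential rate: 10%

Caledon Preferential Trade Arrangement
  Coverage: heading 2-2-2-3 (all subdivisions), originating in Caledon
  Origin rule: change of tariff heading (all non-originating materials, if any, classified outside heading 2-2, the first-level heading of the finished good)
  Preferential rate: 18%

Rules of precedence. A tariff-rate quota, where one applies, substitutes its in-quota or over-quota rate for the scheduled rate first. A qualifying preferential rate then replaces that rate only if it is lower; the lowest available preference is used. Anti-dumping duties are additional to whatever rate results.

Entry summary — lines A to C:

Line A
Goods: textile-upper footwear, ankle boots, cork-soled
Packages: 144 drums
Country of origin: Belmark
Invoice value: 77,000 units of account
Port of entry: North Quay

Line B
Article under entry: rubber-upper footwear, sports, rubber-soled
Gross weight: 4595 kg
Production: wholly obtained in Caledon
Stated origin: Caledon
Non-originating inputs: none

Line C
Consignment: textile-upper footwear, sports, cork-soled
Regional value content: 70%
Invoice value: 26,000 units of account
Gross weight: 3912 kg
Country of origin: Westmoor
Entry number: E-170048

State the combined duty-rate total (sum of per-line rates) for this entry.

37%

Line A: textile-upper → 2-1; cork-soled → 2-1-2; ankle boots → 2-1-2-1. Scheduled 18%. No special measure applies. → 18%.
Line B: rubber-upper → 2-2; rubber-soled → 2-2-1; sports → 2-2-1-2. Scheduled 9%. Caledon agreement on 2-1-2: 2-2-1-2 not covered; Caledon agreement on 2-2-2-3: 2-2-1-2 not covered. → 9%.
Line C: textile-upper → 2-1; cork-soled → 2-1-2; sports → 2-1-2-2. Scheduled 21%. Westmoor agreement on 2-1: RVC ≥ 60% → 10% available; preferential 10%. → 10%.
Sum: 18% + 9% + 10% = 37%.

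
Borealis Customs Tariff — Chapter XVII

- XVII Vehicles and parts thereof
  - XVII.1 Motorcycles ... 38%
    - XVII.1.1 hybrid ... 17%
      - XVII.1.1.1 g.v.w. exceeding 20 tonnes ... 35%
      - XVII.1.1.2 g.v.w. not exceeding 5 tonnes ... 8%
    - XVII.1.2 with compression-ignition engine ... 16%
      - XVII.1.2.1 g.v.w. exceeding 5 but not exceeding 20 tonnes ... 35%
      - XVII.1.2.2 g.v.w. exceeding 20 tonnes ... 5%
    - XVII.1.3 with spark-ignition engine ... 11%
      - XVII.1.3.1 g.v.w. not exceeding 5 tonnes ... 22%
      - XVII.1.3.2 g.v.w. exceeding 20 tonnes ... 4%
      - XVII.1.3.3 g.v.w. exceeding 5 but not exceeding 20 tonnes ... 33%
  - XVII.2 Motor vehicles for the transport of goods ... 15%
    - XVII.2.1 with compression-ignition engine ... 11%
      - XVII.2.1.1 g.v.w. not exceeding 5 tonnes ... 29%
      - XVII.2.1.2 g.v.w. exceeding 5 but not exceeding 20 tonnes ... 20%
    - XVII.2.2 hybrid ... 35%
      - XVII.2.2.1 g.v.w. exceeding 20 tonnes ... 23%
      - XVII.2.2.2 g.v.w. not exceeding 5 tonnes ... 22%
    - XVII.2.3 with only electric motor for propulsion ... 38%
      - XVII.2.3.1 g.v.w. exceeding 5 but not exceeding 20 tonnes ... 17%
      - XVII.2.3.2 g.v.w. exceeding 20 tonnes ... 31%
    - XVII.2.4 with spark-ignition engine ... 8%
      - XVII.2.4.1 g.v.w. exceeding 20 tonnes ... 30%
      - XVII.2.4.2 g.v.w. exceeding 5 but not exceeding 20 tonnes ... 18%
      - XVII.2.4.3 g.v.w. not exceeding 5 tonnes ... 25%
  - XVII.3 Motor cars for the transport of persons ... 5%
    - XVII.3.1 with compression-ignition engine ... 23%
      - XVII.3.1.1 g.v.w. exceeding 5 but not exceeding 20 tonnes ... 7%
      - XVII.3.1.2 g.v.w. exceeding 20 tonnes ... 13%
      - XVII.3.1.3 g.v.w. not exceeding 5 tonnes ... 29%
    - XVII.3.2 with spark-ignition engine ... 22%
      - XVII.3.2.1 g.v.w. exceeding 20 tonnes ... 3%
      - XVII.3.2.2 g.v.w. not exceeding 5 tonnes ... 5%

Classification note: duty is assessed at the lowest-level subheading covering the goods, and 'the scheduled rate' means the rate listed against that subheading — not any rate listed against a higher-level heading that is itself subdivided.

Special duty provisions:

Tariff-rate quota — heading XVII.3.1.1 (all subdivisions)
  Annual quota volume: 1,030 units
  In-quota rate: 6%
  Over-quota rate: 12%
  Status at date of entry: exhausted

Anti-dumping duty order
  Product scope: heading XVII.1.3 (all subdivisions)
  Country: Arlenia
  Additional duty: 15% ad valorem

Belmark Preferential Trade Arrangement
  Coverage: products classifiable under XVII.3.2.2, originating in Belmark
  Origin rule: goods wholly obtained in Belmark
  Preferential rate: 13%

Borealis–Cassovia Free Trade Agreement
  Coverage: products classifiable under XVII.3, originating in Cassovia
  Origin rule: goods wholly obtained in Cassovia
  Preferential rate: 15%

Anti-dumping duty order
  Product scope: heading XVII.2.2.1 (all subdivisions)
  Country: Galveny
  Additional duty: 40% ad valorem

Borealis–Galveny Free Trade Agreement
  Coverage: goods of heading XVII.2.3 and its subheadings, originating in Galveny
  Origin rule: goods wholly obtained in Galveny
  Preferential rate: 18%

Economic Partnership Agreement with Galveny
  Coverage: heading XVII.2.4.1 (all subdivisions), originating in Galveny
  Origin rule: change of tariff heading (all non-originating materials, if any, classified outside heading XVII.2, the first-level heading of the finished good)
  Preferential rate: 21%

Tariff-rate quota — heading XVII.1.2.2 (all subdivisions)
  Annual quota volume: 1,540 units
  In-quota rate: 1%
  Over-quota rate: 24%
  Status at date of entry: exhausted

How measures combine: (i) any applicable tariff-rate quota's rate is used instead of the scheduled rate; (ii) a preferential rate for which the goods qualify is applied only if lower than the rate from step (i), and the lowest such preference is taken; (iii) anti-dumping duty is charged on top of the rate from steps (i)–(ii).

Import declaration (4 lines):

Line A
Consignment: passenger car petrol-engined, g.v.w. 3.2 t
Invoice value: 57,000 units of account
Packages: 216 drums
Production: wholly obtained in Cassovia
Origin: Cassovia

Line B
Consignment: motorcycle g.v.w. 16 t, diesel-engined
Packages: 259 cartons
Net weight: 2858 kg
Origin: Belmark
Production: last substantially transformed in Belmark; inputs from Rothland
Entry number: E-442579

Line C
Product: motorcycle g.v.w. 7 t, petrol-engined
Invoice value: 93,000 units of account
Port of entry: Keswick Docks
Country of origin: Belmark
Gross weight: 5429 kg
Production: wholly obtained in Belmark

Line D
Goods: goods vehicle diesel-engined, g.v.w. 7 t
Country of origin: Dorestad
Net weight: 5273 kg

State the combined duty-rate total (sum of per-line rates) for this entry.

93%

Line A: passenger car → XVII.3; petrol-engined → XVII.3.2; g.v.w. 3.2 t → XVII.3.2.2. Scheduled 5%. Cassovia agreement on XVII.3: wholly obtained → 15% available; preference 15% not lower than 5% → no reduction. → 5%.
Line B: motorcycle → XVII.1; diesel-engined → XVII.1.2; g.v.w. 16 t → XVII.1.2.1. Scheduled 35%. Belmark agreement on XVII.3.2.2: XVII.1.2.1 not covered. → 35%.
Line C: motorcycle → XVII.1; petrol-engined → XVII.1.3; g.v.w. 7 t → XVII.1.3.3. Scheduled 33%. Belmark agreement on XVII.3.2.2: XVII.1.3.3 not covered. → 33%.
Line D: goods vehicle → XVII.2; diesel-engined → XVII.2.1; g.v.w. 7 t → XVII.2.1.2. Scheduled 20%. No special measure applies. → 20%.
Sum: 5% + 35% + 33% + 20% = 93%.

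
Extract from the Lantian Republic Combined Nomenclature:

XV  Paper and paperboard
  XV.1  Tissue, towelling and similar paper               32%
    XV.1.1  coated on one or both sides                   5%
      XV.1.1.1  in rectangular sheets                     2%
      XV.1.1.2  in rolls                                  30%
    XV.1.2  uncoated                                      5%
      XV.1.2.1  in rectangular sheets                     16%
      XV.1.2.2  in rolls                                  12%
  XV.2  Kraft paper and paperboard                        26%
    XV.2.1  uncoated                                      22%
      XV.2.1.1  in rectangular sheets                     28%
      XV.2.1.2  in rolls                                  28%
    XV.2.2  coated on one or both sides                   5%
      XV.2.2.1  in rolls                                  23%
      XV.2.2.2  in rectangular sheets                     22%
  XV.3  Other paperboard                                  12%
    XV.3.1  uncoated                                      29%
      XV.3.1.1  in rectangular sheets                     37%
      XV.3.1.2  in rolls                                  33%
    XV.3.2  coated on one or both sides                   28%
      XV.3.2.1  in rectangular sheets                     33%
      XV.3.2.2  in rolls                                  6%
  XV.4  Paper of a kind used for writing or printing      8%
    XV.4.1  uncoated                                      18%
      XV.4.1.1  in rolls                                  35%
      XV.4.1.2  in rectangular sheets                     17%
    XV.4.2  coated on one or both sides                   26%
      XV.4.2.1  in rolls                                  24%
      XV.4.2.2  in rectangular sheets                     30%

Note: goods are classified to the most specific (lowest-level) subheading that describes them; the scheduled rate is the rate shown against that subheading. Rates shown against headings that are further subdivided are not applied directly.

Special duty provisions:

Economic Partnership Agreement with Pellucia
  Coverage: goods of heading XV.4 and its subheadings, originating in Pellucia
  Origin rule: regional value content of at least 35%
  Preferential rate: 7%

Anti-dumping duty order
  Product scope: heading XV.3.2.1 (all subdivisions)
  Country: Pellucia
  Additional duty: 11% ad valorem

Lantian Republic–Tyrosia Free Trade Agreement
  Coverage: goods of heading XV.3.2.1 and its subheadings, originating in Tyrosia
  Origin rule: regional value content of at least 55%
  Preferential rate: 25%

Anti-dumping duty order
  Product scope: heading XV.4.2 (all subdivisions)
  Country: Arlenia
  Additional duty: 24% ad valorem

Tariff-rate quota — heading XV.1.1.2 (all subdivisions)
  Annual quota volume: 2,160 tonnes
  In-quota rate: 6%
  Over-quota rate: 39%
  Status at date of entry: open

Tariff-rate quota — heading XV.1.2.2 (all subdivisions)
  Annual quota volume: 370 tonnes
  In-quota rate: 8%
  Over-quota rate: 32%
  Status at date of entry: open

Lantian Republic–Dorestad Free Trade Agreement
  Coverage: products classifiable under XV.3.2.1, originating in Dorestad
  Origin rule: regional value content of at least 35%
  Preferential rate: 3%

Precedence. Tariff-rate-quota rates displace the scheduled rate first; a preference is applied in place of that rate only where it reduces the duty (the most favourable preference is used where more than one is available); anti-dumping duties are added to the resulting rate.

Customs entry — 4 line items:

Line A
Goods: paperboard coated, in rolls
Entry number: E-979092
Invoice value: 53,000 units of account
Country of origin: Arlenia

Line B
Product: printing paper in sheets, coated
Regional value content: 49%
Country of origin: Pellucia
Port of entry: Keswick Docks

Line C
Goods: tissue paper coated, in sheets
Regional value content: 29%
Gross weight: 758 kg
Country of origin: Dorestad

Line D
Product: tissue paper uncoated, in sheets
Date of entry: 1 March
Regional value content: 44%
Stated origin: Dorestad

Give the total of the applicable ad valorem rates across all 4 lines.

31%

Line A: paperboard → XV.3; coated → XV.3.2; in rolls → XV.3.2.2. Scheduled 6%. No special measure applies. → 6%.
Line B: printing paper → XV.4; coated → XV.4.2; in sheets → XV.4.2.2. Scheduled 30%. Pellucia agreement on XV.4: RVC ≥ 35% → 7% available; preferential 7%. → 7%.
Line C: tissue paper → XV.1; coated → XV.1.1; in sheets → XV.1.1.1. Scheduled 2%. Dorestad agreement on XV.3.2.1: XV.1.1.1 not covered. → 2%.
Line D: tissue paper → XV.1; uncoated → XV.1.2; in sheets → XV.1.2.1. Scheduled 16%. Dorestad agreement on XV.3.2.1: XV.1.2.1 not covered. → 16%.
Sum: 6% + 7% + 2% + 16% = 31%.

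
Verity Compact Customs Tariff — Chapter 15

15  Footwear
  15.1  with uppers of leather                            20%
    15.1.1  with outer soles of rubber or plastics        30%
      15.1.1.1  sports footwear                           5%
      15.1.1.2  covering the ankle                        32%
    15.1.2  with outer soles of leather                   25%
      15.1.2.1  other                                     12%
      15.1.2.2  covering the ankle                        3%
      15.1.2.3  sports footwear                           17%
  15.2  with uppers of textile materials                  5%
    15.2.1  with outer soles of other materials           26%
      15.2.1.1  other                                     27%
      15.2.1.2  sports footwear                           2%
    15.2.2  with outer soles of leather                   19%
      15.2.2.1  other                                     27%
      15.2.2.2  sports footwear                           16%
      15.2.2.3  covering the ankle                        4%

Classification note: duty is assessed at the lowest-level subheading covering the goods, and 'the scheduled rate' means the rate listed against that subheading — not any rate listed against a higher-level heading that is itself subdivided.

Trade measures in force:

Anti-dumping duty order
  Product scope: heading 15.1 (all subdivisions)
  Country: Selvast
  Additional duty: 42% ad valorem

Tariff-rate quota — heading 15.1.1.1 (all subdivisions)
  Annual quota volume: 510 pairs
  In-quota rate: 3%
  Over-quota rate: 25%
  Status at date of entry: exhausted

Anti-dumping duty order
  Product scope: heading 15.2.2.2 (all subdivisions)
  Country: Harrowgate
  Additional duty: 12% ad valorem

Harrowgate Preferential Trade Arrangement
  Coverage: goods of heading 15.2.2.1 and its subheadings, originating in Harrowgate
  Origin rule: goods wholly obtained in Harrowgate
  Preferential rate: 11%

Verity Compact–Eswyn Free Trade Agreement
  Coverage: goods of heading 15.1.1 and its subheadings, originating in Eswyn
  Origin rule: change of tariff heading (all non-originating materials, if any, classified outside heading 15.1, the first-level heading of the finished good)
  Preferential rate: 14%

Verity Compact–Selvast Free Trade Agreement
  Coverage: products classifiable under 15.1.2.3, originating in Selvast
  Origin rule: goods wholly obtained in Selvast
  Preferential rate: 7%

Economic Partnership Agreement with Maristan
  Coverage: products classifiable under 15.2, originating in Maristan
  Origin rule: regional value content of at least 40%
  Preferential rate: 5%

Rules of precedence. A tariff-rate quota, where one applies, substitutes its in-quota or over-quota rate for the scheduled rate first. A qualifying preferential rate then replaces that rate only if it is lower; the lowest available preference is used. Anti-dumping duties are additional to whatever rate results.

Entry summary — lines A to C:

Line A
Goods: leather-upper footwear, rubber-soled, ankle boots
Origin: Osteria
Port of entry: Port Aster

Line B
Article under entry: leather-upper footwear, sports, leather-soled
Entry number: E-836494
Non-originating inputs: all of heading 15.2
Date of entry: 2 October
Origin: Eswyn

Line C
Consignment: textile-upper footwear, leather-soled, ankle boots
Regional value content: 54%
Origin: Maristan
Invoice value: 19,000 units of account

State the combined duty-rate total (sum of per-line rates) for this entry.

53%

Line A: leather-upper → 15.1; rubber-soled → 15.1.1; ankle boots → 15.1.1.2. Scheduled 32%. No special measure applies. → 32%.
Line B: leather-upper → 15.1; leather-soled → 15.1.2; sports → 15.1.2.3. Scheduled 17%. Eswyn agreement on 15.1.1: 15.1.2.3 not covered. → 17%.
Line C: textile-upper → 15.2; leather-soled → 15.2.2; ankle boots → 15.2.2.3. Scheduled 4%. Maristan agreement on 15.2: RVC ≥ 40% → 5% available; preference 5% not lower than 4% → no reduction. → 4%.
Sum: 32% + 17% + 4% = 53%.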